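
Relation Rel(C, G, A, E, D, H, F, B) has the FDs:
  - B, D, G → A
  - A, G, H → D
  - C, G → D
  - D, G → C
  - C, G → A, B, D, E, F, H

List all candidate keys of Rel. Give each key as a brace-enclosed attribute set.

Attributes never on any right-hand side: {G} — every candidate key must contain it.
Closure of {C, G} is {A, B, C, D, E, F, G, H}, the whole schema; {C, G} is a candidate key.
Closure of {D, G} is {A, B, C, D, E, F, G, H}, the whole schema; {D, G} is a candidate key.
Closure of {A, G, H} is {A, B, C, D, E, F, G, H}, the whole schema; {A, G, H} is a candidate key.
Any other superkey properly contains one of these, so there are no further candidate keys.

{A, G, H}, {C, G}, {D, G}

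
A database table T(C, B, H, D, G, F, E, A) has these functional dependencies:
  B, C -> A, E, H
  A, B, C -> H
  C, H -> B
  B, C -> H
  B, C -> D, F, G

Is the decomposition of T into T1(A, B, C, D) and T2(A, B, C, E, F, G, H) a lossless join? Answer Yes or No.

T1 ∩ T2 = {A, B, C}; its closure under F is {A, B, C, D, E, F, G, H}.
Since T1 ⊆ {A, B, C, D, E, F, G, H}, the intersection is a superkey of T1; the decomposition is lossless.

Yes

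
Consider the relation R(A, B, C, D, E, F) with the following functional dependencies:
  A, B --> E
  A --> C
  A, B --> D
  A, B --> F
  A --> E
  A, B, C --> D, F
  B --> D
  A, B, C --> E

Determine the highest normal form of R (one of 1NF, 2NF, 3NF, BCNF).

1NF

Candidate key: {A, B}. Prime attributes: {A, B}.
A --> C breaks BCNF: {A}⁺ = {A, C, E}, so {A} is not a superkey.
A --> C determines the non-prime attribute {C} from a non-superkey — 3NF is violated.
Since {A} ⊂ {A, B} and {A}⁺ ⊇ {C, E} with {C, E} non-prime, there is a partial dependency; 2NF fails.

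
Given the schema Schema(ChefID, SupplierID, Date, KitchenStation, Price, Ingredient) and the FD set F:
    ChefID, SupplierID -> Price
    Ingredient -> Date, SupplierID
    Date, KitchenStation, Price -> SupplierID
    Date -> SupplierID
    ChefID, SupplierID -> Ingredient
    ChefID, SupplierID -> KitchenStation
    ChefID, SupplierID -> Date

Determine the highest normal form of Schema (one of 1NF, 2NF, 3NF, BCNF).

3NF

Candidate keys: {ChefID, Date}, {ChefID, Ingredient}, {ChefID, SupplierID}. Prime attributes: {ChefID, Date, Ingredient, SupplierID}.
Ingredient -> Date, SupplierID breaks BCNF: {Ingredient}⁺ = {Date, Ingredient, SupplierID}, so {Ingredient} is not a superkey.
Since {Date, SupplierID} ⊆ prime attributes and every other non-superkey FD also has a prime right side, the schema is in 3NF.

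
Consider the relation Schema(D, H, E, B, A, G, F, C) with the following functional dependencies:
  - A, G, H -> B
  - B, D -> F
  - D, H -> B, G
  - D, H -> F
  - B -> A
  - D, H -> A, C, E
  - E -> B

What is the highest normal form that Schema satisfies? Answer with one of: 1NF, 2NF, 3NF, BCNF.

2NF

Candidate key: {D, H}. Prime attributes: {D, H}.
For A, G, H -> B we have {A, G, H}⁺ = {A, B, G, H}; {A, G, H} is not a superkey, so BCNF fails.
A, G, H -> B has non-prime {B} on the right and a non-superkey on the left, so 3NF fails.
No non-prime attribute depends on a proper subset of any candidate key, so 2NF holds.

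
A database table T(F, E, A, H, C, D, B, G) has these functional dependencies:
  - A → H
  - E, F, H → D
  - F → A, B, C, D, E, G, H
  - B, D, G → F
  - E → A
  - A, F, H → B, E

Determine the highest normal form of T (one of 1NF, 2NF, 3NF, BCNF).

Candidate keys: {B, D, G}, {F}. Prime attributes: {B, D, F, G}.
A → H: {A}⁺ = {A, H}, which is not all of the attributes, so the left side is not a superkey — BCNF is violated.
A → H determines the non-prime attribute {H} from a non-superkey — 3NF is violated.
No proper subset of a key has a non-prime attribute in its closure, so there is no partial dependency; 2NF holds.

2NF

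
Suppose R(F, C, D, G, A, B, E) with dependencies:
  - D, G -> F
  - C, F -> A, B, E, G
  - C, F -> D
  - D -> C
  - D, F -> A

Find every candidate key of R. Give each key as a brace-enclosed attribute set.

{C, F}, {D, F}, {D, G}

{C, F}⁺ = {A, B, C, D, E, F, G}, which is every attribute, so {C, F} is a candidate key.
{D, F}⁺ = {A, B, C, D, E, F, G}, which is every attribute, so {D, F} is a candidate key.
{D, G}⁺ = {A, B, C, D, E, F, G}, which is every attribute, so {D, G} is a candidate key.
These are minimal and exhaustive — every other superkey contains one of them.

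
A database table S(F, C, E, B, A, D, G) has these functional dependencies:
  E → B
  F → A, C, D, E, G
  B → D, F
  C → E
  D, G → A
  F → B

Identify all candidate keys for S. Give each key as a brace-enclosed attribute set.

{B}, {C}, {E}, {F}

{B}⁺ = {A, B, C, D, E, F, G} — all of the relation — so {B} is a candidate key.
{C}⁺ = {A, B, C, D, E, F, G} — all of the relation — so {C} is a candidate key.
{E}⁺ = {A, B, C, D, E, F, G} — all of the relation — so {E} is a candidate key.
{F}⁺ = {A, B, C, D, E, F, G} — all of the relation — so {F} is a candidate key.
No proper subset of any of these is a key, and no other minimal superkey exists.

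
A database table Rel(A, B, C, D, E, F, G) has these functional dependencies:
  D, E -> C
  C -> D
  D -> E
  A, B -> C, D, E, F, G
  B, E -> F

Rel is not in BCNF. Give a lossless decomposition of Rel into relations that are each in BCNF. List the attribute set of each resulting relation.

{A, B, D, G}; {B, D, F}; {C, D, E}

Candidate key of the original relation: {A, B}.
{A, B, C, D, E, F, G}: {D, E} determines {C, D, E} here but is not a superkey — split on D, E -> C, giving {C, D, E} and {A, B, D, E, F, G}.
{C, D, E}: every determinant is a superkey — BCNF.
{A, B, D, E, F, G}: {D} determines {D, E} here but is not a superkey — split on D -> E, giving {D, E} and {A, B, D, F, G}.
{D, E}: every determinant is a superkey — BCNF.
{A, B, D, F, G}: {B, D} determines {B, D, F} here but is not a superkey — split on B, D -> F, giving {B, D, F} and {A, B, D, G}.
{B, D, F}: every determinant is a superkey — BCNF.
{A, B, D, G}: every determinant is a superkey — BCNF.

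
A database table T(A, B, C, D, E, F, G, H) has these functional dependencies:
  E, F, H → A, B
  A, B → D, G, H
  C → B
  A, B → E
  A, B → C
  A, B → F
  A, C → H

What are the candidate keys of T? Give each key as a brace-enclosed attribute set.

{A, B}, {A, C}, {E, F, H}

{A, B}⁺ = {A, B, C, D, E, F, G, H}, which is every attribute, so {A, B} is a candidate key.
{A, C}⁺ = {A, B, C, D, E, F, G, H}, which is every attribute, so {A, C} is a candidate key.
{E, F, H}⁺ = {A, B, C, D, E, F, G, H}, which is every attribute, so {E, F, H} is a candidate key.
Any other superkey properly contains one of these, so there are no further candidate keys.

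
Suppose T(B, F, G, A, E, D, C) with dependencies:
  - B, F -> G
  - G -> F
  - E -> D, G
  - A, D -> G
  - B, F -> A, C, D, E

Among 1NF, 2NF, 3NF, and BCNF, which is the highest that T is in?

3NF

Candidate keys: {A, B, D}, {B, E}, {B, F}, {B, G}. Prime attributes: {A, B, D, E, F, G}.
G -> F: {G}⁺ = {F, G}, which is not all of the attributes, so the left side is not a superkey — BCNF is violated.
But every attribute on its right side ({F}) is prime, and the same holds for every other non-superkey FD, so 3NF still holds.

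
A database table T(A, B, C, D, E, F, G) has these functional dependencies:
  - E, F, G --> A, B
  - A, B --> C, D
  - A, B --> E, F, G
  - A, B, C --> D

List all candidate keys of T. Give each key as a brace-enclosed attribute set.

{A, B}, {E, F, G}

{A, B}⁺ = {A, B, C, D, E, F, G}, which is every attribute, so {A, B} is a candidate key.
{E, F, G}⁺ = {A, B, C, D, E, F, G}, which is every attribute, so {E, F, G} is a candidate key.
Any other superkey properly contains one of these, so there are no further candidate keys.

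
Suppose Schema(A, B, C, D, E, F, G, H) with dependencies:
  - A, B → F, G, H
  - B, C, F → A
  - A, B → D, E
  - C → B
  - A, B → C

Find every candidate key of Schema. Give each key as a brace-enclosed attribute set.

{A, B}⁺ = {A, B, C, D, E, F, G, H}, which is every attribute, so {A, B} is a candidate key.
{A, C}⁺ = {A, B, C, D, E, F, G, H}, which is every attribute, so {A, C} is a candidate key.
{C, F}⁺ = {A, B, C, D, E, F, G, H}, which is every attribute, so {C, F} is a candidate key.
No proper subset of any of these is a key, and no other minimal superkey exists.

{A, B}, {A, C}, {C, F}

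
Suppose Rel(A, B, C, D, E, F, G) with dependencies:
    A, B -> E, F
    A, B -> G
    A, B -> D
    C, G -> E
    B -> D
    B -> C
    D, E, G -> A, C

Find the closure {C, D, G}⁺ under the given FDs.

{A, C, D, E, G}

Start with {C, D, G}.
C, G -> E applies; add {E} → now {C, D, E, G}.
D, E, G -> A, C applies; add {A} → now {A, C, D, E, G}.
No further FD applies.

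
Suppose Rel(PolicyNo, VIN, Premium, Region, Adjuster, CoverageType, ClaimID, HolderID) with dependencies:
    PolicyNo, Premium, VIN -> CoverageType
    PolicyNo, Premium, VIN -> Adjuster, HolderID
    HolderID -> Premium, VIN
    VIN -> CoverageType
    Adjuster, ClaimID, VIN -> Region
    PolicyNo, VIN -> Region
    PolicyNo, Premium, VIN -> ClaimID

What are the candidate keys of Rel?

{HolderID, PolicyNo}, {PolicyNo, Premium, VIN}

No FD produces {PolicyNo}, so it must be in every candidate key.
{HolderID, PolicyNo}⁺ = {Adjuster, ClaimID, CoverageType, HolderID, PolicyNo, Premium, Region, VIN}, which is every attribute, so {HolderID, PolicyNo} is a candidate key.
{PolicyNo, Premium, VIN}⁺ = {Adjuster, ClaimID, CoverageType, HolderID, PolicyNo, Premium, Region, VIN}, which is every attribute, so {PolicyNo, Premium, VIN} is a candidate key.
These are minimal and exhaustive — every other superkey contains one of them.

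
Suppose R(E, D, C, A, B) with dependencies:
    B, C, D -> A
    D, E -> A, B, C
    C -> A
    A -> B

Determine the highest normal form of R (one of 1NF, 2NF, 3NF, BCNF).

2NF

Candidate key: {D, E}. Prime attributes: {D, E}.
B, C, D -> A breaks BCNF: {B, C, D}⁺ = {A, B, C, D}, so {B, C, D} is not a superkey.
B, C, D -> A determines the non-prime attribute {A} from a non-superkey — 3NF is violated.
No proper subset of a key has a non-prime attribute in its closure, so there is no partial dependency; 2NF holds.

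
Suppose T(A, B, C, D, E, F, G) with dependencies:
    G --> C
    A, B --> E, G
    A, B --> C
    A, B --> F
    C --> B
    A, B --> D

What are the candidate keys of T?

{A, B}, {A, C}, {A, G}

No FD produces {A}, so it must be in every candidate key.
{A, B}⁺ = {A, B, C, D, E, F, G} — all of the relation — so {A, B} is a candidate key.
{A, C}⁺ = {A, B, C, D, E, F, G} — all of the relation — so {A, C} is a candidate key.
{A, G}⁺ = {A, B, C, D, E, F, G} — all of the relation — so {A, G} is a candidate key.
These are minimal and exhaustive — every other superkey contains one of them.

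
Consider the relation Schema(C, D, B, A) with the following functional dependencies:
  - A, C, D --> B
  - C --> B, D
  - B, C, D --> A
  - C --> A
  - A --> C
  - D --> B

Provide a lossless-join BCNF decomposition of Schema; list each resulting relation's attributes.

Candidate keys of the original relation: {A}, {C}.
In {A, B, C, D}, {D} is not a superkey ({D}⁺ restricted to this set is {B, D}), so split on D --> B into {B, D} and {A, C, D}.
{B, D} has no BCNF violation.
{A, C, D} has no BCNF violation.

{A, C, D}; {B, D}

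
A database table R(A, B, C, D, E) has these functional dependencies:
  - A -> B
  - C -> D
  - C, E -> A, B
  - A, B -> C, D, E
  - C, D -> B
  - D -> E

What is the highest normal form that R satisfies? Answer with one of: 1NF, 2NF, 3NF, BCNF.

2NF

Candidate keys: {A}, {C}. Prime attributes: {A, C}.
D -> E breaks BCNF: {D}⁺ = {D, E}, so {D} is not a superkey.
D -> E determines the non-prime attribute {E} from a non-superkey — 3NF is violated.
All keys have size 1, which rules out partial dependencies — 2NF is satisfied.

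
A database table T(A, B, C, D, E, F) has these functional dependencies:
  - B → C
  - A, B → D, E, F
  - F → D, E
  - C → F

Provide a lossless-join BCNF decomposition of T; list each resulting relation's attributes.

Candidate key of the original relation: {A, B}.
Within {A, B, C, D, E, F}: {B}⁺ ∩ {A, B, C, D, E, F} = {B, C, D, E, F}, not the whole set, so B → C, D, E, F violates BCNF; decompose into {B, C, D, E, F} and {A, B}.
Within {B, C, D, E, F}: {F}⁺ ∩ {B, C, D, E, F} = {D, E, F}, not the whole set, so F → D, E violates BCNF; decompose into {D, E, F} and {B, C, F}.
{D, E, F}: every determinant is a superkey — BCNF.
Within {B, C, F}: {C}⁺ ∩ {B, C, F} = {C, F}, not the whole set, so C → F violates BCNF; decompose into {C, F} and {B, C}.
{C, F}: every determinant is a superkey — BCNF.
{B, C}: every determinant is a superkey — BCNF.
{A, B}: every determinant is a superkey — BCNF.

{A, B}; {B, C}; {C, F}; {D, E, F}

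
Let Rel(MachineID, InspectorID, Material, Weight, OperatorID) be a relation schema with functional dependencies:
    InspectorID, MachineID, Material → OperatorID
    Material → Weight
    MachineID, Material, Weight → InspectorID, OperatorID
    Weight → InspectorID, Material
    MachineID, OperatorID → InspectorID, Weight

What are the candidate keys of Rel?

{MachineID, Material}, {MachineID, OperatorID}, {MachineID, Weight}

{MachineID} never appears on the right of any FD, so every key must include it.
{MachineID, Material} is a candidate key since {MachineID, Material}⁺ = {InspectorID, MachineID, Material, OperatorID, Weight} covers every attribute.
{MachineID, OperatorID} is a candidate key since {MachineID, OperatorID}⁺ = {InspectorID, MachineID, Material, OperatorID, Weight} covers every attribute.
{MachineID, Weight} is a candidate key since {MachineID, Weight}⁺ = {InspectorID, MachineID, Material, OperatorID, Weight} covers every attribute.
No proper subset of any of these is a key, and no other minimal superkey exists.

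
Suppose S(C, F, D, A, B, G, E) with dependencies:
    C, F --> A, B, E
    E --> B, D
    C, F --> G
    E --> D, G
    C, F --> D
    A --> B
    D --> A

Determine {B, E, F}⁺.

Start with {B, E, F}.
E --> B, D applies; add {D} → now {B, D, E, F}.
E --> D, G applies; add {G} → now {B, D, E, F, G}.
D --> A applies; add {A} → now {A, B, D, E, F, G}.
No further FD applies.

{A, B, D, E, F, G}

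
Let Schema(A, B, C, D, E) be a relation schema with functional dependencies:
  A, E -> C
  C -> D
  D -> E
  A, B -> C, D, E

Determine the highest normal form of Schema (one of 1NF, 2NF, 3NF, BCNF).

2NF

Candidate key: {A, B}. Prime attributes: {A, B}.
A, E -> C: {A, E}⁺ = {A, C, D, E}, which is not all of the attributes, so the left side is not a superkey — BCNF is violated.
Because {C} is non-prime and the left side of A, E -> C is not a superkey, the relation is not in 3NF.
No proper subset of a key has a non-prime attribute in its closure, so there is no partial dependency; 2NF holds.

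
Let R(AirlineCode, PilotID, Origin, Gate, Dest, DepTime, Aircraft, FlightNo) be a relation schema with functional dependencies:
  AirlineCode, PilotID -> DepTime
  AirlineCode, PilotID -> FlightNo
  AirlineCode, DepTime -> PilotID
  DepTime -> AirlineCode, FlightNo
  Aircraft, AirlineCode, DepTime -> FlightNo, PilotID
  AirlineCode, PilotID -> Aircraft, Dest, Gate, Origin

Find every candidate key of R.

{AirlineCode, PilotID}, {DepTime}

Closure of {DepTime} is {Aircraft, AirlineCode, DepTime, Dest, FlightNo, Gate, Origin, PilotID}, the whole schema; {DepTime} is a candidate key.
Closure of {AirlineCode, PilotID} is {Aircraft, AirlineCode, DepTime, Dest, FlightNo, Gate, Origin, PilotID}, the whole schema; {AirlineCode, PilotID} is a candidate key.
Any other superkey properly contains one of these, so there are no further candidate keys.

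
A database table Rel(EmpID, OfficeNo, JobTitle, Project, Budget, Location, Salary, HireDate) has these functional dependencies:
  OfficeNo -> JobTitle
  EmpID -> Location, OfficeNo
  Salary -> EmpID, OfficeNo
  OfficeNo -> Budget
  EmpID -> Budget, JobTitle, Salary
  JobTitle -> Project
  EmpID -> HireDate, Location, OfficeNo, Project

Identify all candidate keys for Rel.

{EmpID}, {Salary}

{EmpID}⁺ = {Budget, EmpID, HireDate, JobTitle, Location, OfficeNo, Project, Salary} — all of the relation — so {EmpID} is a candidate key.
{Salary}⁺ = {Budget, EmpID, HireDate, JobTitle, Location, OfficeNo, Project, Salary} — all of the relation — so {Salary} is a candidate key.
Any other superkey properly contains one of these, so there are no further candidate keys.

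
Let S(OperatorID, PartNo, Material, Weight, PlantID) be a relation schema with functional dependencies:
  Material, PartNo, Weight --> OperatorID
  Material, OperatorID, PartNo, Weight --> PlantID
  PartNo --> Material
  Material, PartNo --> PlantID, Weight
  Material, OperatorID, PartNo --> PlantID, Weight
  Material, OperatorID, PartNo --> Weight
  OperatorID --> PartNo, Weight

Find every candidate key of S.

{OperatorID}⁺ = {Material, OperatorID, PartNo, PlantID, Weight}, which is every attribute, so {OperatorID} is a candidate key.
{PartNo}⁺ = {Material, OperatorID, PartNo, PlantID, Weight}, which is every attribute, so {PartNo} is a candidate key.
These are minimal and exhaustive — every other superkey contains one of them.

{OperatorID}, {PartNo}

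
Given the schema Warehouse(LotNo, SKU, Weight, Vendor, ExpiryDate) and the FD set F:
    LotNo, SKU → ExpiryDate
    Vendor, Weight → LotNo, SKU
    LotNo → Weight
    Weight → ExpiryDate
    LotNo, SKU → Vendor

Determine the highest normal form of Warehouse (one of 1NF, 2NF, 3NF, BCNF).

1NF

Candidate keys: {LotNo, SKU}, {LotNo, Vendor}, {Vendor, Weight}. Prime attributes: {LotNo, SKU, Vendor, Weight}.
LotNo → Weight: {LotNo}⁺ = {ExpiryDate, LotNo, Weight}, which is not all of the attributes, so the left side is not a superkey — BCNF is violated.
Weight → ExpiryDate determines the non-prime attribute {ExpiryDate} from a non-superkey — 3NF is violated.
The proper key subset {LotNo} of {LotNo, SKU} determines non-prime {ExpiryDate}, so the relation is not even in 2NF.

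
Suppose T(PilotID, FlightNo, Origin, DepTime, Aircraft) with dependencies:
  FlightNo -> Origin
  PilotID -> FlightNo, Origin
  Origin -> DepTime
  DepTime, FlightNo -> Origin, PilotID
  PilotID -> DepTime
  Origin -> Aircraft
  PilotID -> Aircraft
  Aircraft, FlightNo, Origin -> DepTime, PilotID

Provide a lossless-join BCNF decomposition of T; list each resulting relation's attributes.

Candidate keys of the original relation: {FlightNo}, {PilotID}.
In {Aircraft, DepTime, FlightNo, Origin, PilotID}, {Origin} is not a superkey ({Origin}⁺ restricted to this set is {Aircraft, DepTime, Origin}), so split on Origin -> Aircraft, DepTime into {Aircraft, DepTime, Origin} and {FlightNo, Origin, PilotID}.
{Aircraft, DepTime, Origin} has no BCNF violation.
{FlightNo, Origin, PilotID} has no BCNF violation.

{Aircraft, DepTime, Origin}; {FlightNo, Origin, PilotID}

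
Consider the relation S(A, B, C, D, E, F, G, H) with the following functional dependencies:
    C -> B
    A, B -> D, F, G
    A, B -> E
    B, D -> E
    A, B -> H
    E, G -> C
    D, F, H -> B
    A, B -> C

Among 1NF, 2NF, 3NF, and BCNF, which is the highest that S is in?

3NF

Candidate keys: {A, B}, {A, C}, {A, D, F, H}, {A, E, G}. Prime attributes: {A, B, C, D, E, F, G, H}.
C -> B: {C}⁺ = {B, C}, which is not all of the attributes, so the left side is not a superkey — BCNF is violated.
Since {B} ⊆ prime attributes and every other non-superkey FD also has a prime right side, the schema is in 3NF.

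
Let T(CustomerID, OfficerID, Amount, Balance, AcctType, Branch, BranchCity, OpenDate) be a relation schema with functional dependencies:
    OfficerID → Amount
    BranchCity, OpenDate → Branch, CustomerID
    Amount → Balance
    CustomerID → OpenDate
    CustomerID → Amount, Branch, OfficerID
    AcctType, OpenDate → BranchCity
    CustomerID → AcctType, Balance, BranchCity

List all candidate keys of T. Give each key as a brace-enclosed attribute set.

{AcctType, OpenDate}, {BranchCity, OpenDate}, {CustomerID}

{CustomerID}⁺ = {AcctType, Amount, Balance, Branch, BranchCity, CustomerID, OfficerID, OpenDate} — all of the relation — so {CustomerID} is a candidate key.
{AcctType, OpenDate}⁺ = {AcctType, Amount, Balance, Branch, BranchCity, CustomerID, OfficerID, OpenDate} — all of the relation — so {AcctType, OpenDate} is a candidate key.
{BranchCity, OpenDate}⁺ = {AcctType, Amount, Balance, Branch, BranchCity, CustomerID, OfficerID, OpenDate} — all of the relation — so {BranchCity, OpenDate} is a candidate key.
No proper subset of any of these is a key, and no other minimal superkey exists.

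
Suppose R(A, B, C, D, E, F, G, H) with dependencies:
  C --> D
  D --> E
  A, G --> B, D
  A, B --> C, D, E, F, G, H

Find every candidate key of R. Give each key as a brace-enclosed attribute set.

{A, B}, {A, G}

No FD produces {A}, so it must be in every candidate key.
{A, B}⁺ = {A, B, C, D, E, F, G, H} — all of the relation — so {A, B} is a candidate key.
{A, G}⁺ = {A, B, C, D, E, F, G, H} — all of the relation — so {A, G} is a candidate key.
These are minimal and exhaustive — every other superkey contains one of them.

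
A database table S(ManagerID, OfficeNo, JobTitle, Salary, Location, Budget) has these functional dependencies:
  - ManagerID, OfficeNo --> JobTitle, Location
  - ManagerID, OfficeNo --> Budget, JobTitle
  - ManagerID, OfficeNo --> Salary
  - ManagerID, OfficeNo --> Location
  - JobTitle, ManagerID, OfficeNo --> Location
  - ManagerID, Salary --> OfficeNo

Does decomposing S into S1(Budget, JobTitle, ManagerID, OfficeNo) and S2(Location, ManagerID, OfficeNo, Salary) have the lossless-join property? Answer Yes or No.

S1 ∩ S2 = {ManagerID, OfficeNo}; its closure under F is {Budget, JobTitle, Location, ManagerID, OfficeNo, Salary}.
This includes all of S1, so the common attributes are a superkey of S1 — the join is lossless.

Yes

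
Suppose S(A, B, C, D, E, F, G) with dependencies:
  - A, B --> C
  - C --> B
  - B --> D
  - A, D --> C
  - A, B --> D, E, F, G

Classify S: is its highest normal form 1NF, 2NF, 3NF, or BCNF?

3NF

Candidate keys: {A, B}, {A, C}, {A, D}. Prime attributes: {A, B, C, D}.
C --> B: {C}⁺ = {B, C, D}, which is not all of the attributes, so the left side is not a superkey — BCNF is violated.
Since {B} ⊆ prime attributes and every other non-superkey FD also has a prime right side, the schema is in 3NF.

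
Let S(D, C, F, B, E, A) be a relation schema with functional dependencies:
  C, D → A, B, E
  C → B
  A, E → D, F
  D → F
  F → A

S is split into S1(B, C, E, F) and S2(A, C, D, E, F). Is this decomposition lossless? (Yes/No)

The shared attributes are {C, E, F} and {C, E, F}⁺ = {A, B, C, D, E, F}.
Since S1 ⊆ {A, B, C, D, E, F}, the intersection is a superkey of S1; the decomposition is lossless.

Yes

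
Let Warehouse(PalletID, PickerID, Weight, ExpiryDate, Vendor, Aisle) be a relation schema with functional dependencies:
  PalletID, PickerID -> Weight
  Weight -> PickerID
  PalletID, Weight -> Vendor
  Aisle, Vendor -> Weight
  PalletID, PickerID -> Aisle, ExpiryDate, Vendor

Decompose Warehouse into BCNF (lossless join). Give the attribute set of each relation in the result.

{Aisle, ExpiryDate, PalletID, Vendor}; {Aisle, Vendor, Weight}; {PickerID, Weight}

Candidate keys of the original relation: {Aisle, PalletID, Vendor}, {PalletID, PickerID}, {PalletID, Weight}.
In {Aisle, ExpiryDate, PalletID, PickerID, Vendor, Weight}, {Weight} is not a superkey ({Weight}⁺ restricted to this set is {PickerID, Weight}), so split on Weight -> PickerID into {PickerID, Weight} and {Aisle, ExpiryDate, PalletID, Vendor, Weight}.
{PickerID, Weight} is in BCNF.
In {Aisle, ExpiryDate, PalletID, Vendor, Weight}, {Aisle, Vendor} is not a superkey ({Aisle, Vendor}⁺ restricted to this set is {Aisle, Vendor, Weight}), so split on Aisle, Vendor -> Weight into {Aisle, Vendor, Weight} and {Aisle, ExpiryDate, PalletID, Vendor}.
{Aisle, Vendor, Weight} is in BCNF.
{Aisle, ExpiryDate, PalletID, Vendor} is in BCNF.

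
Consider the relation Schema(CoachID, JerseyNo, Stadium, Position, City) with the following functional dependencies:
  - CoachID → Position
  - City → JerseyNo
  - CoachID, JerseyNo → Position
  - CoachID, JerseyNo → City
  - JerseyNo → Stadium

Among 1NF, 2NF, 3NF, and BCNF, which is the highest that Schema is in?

1NF

Candidate keys: {City, CoachID}, {CoachID, JerseyNo}. Prime attributes: {City, CoachID, JerseyNo}.
For CoachID → Position we have {CoachID}⁺ = {CoachID, Position}; {CoachID} is not a superkey, so BCNF fails.
CoachID → Position determines the non-prime attribute {Position} from a non-superkey — 3NF is violated.
Since {City} ⊂ {City, CoachID} and {City}⁺ ⊇ {Stadium} with {Stadium} non-prime, there is a partial dependency; 2NF fails.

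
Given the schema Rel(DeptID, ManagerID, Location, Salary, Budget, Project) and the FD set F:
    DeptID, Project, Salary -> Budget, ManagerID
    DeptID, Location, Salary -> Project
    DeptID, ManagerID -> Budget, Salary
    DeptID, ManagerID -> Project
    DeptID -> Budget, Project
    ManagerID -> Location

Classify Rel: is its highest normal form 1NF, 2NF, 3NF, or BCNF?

Candidate keys: {DeptID, ManagerID}, {DeptID, Salary}. Prime attributes: {DeptID, ManagerID, Salary}.
For DeptID -> Budget, Project we have {DeptID}⁺ = {Budget, DeptID, Project}; {DeptID} is not a superkey, so BCNF fails.
DeptID -> Budget, Project determines the non-prime attributes {Budget, Project} from a non-superkey — 3NF is violated.
{DeptID} is a proper subset of the key {DeptID, ManagerID}, and {DeptID}⁺ contains the non-prime attributes {Budget, Project} — a partial dependency, so 2NF is violated.

1NF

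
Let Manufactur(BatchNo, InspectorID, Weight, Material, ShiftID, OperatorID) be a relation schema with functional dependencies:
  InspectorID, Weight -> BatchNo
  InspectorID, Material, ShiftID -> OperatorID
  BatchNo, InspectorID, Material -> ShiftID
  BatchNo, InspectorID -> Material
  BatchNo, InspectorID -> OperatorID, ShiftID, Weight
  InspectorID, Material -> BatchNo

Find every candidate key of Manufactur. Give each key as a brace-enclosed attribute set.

{BatchNo, InspectorID}, {InspectorID, Material}, {InspectorID, Weight}

{InspectorID} never appears on the right of any FD, so every key must include it.
{BatchNo, InspectorID} is a candidate key since {BatchNo, InspectorID}⁺ = {BatchNo, InspectorID, Material, OperatorID, ShiftID, Weight} covers every attribute.
{InspectorID, Material} is a candidate key since {InspectorID, Material}⁺ = {BatchNo, InspectorID, Material, OperatorID, ShiftID, Weight} covers every attribute.
{InspectorID, Weight} is a candidate key since {InspectorID, Weight}⁺ = {BatchNo, InspectorID, Material, OperatorID, ShiftID, Weight} covers every attribute.
These are minimal and exhaustive — every other superkey contains one of them.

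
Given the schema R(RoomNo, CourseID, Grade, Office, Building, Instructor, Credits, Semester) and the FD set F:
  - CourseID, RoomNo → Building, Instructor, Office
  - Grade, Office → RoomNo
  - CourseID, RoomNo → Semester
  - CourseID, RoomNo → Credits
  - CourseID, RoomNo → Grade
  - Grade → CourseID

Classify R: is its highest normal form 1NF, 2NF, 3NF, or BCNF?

3NF

Candidate keys: {CourseID, RoomNo}, {Grade, Office}, {Grade, RoomNo}. Prime attributes: {CourseID, Grade, Office, RoomNo}.
For Grade → CourseID we have {Grade}⁺ = {CourseID, Grade}; {Grade} is not a superkey, so BCNF fails.
Since {CourseID} ⊆ prime attributes and every other non-superkey FD also has a prime right side, the schema is in 3NF.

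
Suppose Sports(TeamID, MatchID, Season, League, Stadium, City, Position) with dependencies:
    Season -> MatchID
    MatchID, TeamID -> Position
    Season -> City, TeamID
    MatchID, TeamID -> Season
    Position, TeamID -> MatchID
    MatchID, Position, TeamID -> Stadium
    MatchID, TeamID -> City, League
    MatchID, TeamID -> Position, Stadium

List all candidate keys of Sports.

{MatchID, TeamID}, {Position, TeamID}, {Season}

{Season}⁺ = {City, League, MatchID, Position, Season, Stadium, TeamID}, which is every attribute, so {Season} is a candidate key.
{MatchID, TeamID}⁺ = {City, League, MatchID, Position, Season, Stadium, TeamID}, which is every attribute, so {MatchID, TeamID} is a candidate key.
{Position, TeamID}⁺ = {City, League, MatchID, Position, Season, Stadium, TeamID}, which is every attribute, so {Position, TeamID} is a candidate key.
Any other superkey properly contains one of these, so there are no further candidate keys.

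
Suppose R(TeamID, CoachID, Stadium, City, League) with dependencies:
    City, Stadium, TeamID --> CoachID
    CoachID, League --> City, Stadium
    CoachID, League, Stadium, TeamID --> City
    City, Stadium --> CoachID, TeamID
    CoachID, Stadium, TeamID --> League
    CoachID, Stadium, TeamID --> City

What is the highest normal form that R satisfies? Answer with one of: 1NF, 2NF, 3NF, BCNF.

Candidate keys: {City, Stadium}, {CoachID, League}, {CoachID, Stadium, TeamID}. Prime attributes: {City, CoachID, League, Stadium, TeamID}.
The left-hand side of every FD is a superkey, so BCNF is satisfied.

BCNF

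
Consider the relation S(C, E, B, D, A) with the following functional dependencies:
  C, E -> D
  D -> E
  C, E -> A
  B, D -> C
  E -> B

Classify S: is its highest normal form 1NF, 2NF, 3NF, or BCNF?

1NF

Candidate keys: {C, E}, {D}. Prime attributes: {C, D, E}.
E -> B: {E}⁺ = {B, E}, which is not all of the attributes, so the left side is not a superkey — BCNF is violated.
E -> B has non-prime {B} on the right and a non-superkey on the left, so 3NF fails.
The proper key subset {E} of {C, E} determines non-prime {B}, so the relation is not even in 2NF.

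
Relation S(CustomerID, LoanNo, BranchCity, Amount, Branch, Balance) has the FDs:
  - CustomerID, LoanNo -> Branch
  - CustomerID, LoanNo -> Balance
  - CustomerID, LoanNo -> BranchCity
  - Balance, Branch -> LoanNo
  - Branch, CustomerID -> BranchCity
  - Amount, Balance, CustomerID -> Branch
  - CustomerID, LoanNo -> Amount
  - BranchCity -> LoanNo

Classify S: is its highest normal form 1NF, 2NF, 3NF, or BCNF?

3NF

Candidate keys: {Amount, Balance, CustomerID}, {Branch, CustomerID}, {BranchCity, CustomerID}, {CustomerID, LoanNo}. Prime attributes: {Amount, Balance, Branch, BranchCity, CustomerID, LoanNo}.
Balance, Branch -> LoanNo breaks BCNF: {Balance, Branch}⁺ = {Balance, Branch, LoanNo}, so {Balance, Branch} is not a superkey.
But every attribute on its right side ({LoanNo}) is prime, and the same holds for every other non-superkey FD, so 3NF still holds.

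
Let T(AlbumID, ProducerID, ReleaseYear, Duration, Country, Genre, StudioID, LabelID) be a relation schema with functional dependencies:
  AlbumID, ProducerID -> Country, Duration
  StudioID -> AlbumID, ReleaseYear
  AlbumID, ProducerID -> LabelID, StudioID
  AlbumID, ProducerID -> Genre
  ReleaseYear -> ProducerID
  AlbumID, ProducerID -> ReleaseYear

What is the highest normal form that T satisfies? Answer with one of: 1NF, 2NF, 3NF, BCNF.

Candidate keys: {AlbumID, ProducerID}, {AlbumID, ReleaseYear}, {StudioID}. Prime attributes: {AlbumID, ProducerID, ReleaseYear, StudioID}.
ReleaseYear -> ProducerID: {ReleaseYear}⁺ = {ProducerID, ReleaseYear}, which is not all of the attributes, so the left side is not a superkey — BCNF is violated.
Since {ProducerID} ⊆ prime attributes and every other non-superkey FD also has a prime right side, the schema is in 3NF.

3NF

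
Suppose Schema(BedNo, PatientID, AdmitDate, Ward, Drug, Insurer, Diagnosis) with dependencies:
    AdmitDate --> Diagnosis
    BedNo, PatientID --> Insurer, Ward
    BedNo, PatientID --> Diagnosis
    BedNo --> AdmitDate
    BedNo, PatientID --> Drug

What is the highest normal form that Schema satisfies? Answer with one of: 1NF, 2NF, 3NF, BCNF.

Candidate key: {BedNo, PatientID}. Prime attributes: {BedNo, PatientID}.
AdmitDate --> Diagnosis breaks BCNF: {AdmitDate}⁺ = {AdmitDate, Diagnosis}, so {AdmitDate} is not a superkey.
Because {Diagnosis} is non-prime and the left side of AdmitDate --> Diagnosis is not a superkey, the relation is not in 3NF.
The proper key subset {BedNo} of {BedNo, PatientID} determines non-prime {AdmitDate, Diagnosis}, so the relation is not even in 2NF.

1NF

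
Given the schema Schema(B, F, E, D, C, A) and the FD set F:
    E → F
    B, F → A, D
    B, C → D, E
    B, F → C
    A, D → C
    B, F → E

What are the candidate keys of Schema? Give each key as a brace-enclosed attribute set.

No FD produces {B}, so it must be in every candidate key.
{B, C} is a candidate key since {B, C}⁺ = {A, B, C, D, E, F} covers every attribute.
{B, E} is a candidate key since {B, E}⁺ = {A, B, C, D, E, F} covers every attribute.
{B, F} is a candidate key since {B, F}⁺ = {A, B, C, D, E, F} covers every attribute.
{A, B, D} is a candidate key since {A, B, D}⁺ = {A, B, C, D, E, F} covers every attribute.
Any other superkey properly contains one of these, so there are no further candidate keys.

{A, B, D}, {B, C}, {B, E}, {B, F}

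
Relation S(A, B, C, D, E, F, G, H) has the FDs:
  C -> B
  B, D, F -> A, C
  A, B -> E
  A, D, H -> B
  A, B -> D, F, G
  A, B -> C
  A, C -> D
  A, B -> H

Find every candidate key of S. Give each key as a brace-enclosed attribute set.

{A, B}⁺ = {A, B, C, D, E, F, G, H} — all of the relation — so {A, B} is a candidate key.
{A, C}⁺ = {A, B, C, D, E, F, G, H} — all of the relation — so {A, C} is a candidate key.
{A, D, H}⁺ = {A, B, C, D, E, F, G, H} — all of the relation — so {A, D, H} is a candidate key.
{B, D, F}⁺ = {A, B, C, D, E, F, G, H} — all of the relation — so {B, D, F} is a candidate key.
{C, D, F}⁺ = {A, B, C, D, E, F, G, H} — all of the relation — so {C, D, F} is a candidate key.
Any other superkey properly contains one of these, so there are no further candidate keys.

{A, B}, {A, C}, {A, D, H}, {B, D, F}, {C, D, F}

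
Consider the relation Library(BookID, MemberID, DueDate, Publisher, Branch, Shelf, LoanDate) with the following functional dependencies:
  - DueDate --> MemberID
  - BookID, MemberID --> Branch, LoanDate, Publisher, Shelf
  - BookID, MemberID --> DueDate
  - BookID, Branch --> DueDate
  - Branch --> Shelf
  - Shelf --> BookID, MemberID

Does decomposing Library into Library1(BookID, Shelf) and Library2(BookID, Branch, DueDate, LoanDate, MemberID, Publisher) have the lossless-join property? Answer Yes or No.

No

Common attributes: {BookID}; their closure is {BookID}.
Neither Library1 nor Library2 is contained in that closure, so the decomposition is lossy.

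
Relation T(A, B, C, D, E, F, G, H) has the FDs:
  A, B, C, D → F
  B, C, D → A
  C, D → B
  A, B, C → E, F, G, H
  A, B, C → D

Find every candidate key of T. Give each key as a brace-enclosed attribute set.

No FD produces {C}, so it must be in every candidate key.
{C, D} is a candidate key since {C, D}⁺ = {A, B, C, D, E, F, G, H} covers every attribute.
{A, B, C} is a candidate key since {A, B, C}⁺ = {A, B, C, D, E, F, G, H} covers every attribute.
No proper subset of any of these is a key, and no other minimal superkey exists.

{A, B, C}, {C, D}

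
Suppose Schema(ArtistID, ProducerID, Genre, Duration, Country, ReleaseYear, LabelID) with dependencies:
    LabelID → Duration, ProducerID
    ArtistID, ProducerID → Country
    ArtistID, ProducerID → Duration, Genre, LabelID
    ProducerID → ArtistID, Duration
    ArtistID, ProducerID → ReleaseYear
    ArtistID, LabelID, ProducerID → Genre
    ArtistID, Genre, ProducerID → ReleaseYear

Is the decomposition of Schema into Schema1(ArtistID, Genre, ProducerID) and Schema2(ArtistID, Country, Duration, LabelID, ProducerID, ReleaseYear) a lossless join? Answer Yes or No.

Yes

Schema1 ∩ Schema2 = {ArtistID, ProducerID}; its closure under F is {ArtistID, Country, Duration, Genre, LabelID, ProducerID, ReleaseYear}.
Since Schema1 ⊆ {ArtistID, Country, Duration, Genre, LabelID, ProducerID, ReleaseYear}, the intersection is a superkey of Schema1; the decomposition is lossless.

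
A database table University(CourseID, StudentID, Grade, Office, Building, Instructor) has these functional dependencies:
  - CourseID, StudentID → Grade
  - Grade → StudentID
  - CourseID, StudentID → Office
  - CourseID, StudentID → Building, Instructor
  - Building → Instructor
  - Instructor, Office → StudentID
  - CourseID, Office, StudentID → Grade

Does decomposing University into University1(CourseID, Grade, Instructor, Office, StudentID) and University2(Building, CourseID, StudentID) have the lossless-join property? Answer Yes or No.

Yes

The shared attributes are {CourseID, StudentID} and {CourseID, StudentID}⁺ = {Building, CourseID, Grade, Instructor, Office, StudentID}.
University1 is contained in that closure, so University1 ∩ University2 → University1 holds and the join is lossless.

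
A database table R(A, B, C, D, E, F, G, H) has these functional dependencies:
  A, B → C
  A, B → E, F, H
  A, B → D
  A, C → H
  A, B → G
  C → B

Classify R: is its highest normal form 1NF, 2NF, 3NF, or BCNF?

Candidate keys: {A, B}, {A, C}. Prime attributes: {A, B, C}.
For C → B we have {C}⁺ = {B, C}; {C} is not a superkey, so BCNF fails.
Since {B} ⊆ prime attributes and every other non-superkey FD also has a prime right side, the schema is in 3NF.

3NF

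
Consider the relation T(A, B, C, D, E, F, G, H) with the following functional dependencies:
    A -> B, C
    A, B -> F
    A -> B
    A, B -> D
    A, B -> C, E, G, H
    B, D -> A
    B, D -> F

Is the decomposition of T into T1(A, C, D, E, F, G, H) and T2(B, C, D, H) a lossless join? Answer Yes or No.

Common attributes: {C, D, H}; their closure is {C, D, H}.
Neither T1 nor T2 is contained in that closure, so the decomposition is lossy.

No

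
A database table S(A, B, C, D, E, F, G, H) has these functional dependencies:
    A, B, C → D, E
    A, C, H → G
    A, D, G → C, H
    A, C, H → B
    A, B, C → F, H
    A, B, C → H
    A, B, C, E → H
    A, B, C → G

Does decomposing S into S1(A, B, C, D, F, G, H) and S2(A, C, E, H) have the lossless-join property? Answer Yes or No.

Yes

S1 ∩ S2 = {A, C, H}; its closure under F is {A, B, C, D, E, F, G, H}.
Since S1 ⊆ {A, B, C, D, E, F, G, H}, the intersection is a superkey of S1; the decomposition is lossless.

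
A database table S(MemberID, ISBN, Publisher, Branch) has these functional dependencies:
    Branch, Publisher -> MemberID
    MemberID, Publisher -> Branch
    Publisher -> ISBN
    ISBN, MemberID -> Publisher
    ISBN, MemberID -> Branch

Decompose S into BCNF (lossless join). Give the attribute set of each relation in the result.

Candidate keys of the original relation: {Branch, Publisher}, {ISBN, MemberID}, {MemberID, Publisher}.
In {Branch, ISBN, MemberID, Publisher}, {Publisher} is not a superkey ({Publisher}⁺ restricted to this set is {ISBN, Publisher}), so split on Publisher -> ISBN into {ISBN, Publisher} and {Branch, MemberID, Publisher}.
{ISBN, Publisher}: every determinant is a superkey — BCNF.
{Branch, MemberID, Publisher}: every determinant is a superkey — BCNF.

{Branch, MemberID, Publisher}; {ISBN, Publisher}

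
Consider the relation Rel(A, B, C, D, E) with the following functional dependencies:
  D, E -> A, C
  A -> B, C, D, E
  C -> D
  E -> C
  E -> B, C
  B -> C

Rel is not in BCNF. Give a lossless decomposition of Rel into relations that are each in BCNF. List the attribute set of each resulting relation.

Candidate keys of the original relation: {A}, {E}.
Within {A, B, C, D, E}: {C}⁺ ∩ {A, B, C, D, E} = {C, D}, not the whole set, so C -> D violates BCNF; decompose into {C, D} and {A, B, C, E}.
{C, D} is in BCNF.
Within {A, B, C, E}: {B}⁺ ∩ {A, B, C, E} = {B, C}, not the whole set, so B -> C violates BCNF; decompose into {B, C} and {A, B, E}.
{B, C} is in BCNF.
{A, B, E} is in BCNF.

{A, B, E}; {B, C}; {C, D}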